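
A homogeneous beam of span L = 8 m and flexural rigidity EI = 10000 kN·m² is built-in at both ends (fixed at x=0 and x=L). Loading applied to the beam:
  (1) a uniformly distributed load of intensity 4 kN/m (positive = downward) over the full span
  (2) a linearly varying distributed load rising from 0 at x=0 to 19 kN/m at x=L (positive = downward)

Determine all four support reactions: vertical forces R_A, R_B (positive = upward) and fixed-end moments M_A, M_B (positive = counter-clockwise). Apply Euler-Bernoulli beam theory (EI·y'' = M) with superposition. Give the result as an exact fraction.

Load 1 — uniform load w=4 kN/m over full span:
  R_A = wL/2 = 4·8/2 = 16 kN
  M_A = wL²/12 = 4·8²/12 = 64/3 kN·m
  R_B = wL/2 = 4·8/2 = 16 kN
  M_B = -wL²/12 = -4·8²/12 = -64/3 kN·m
Load 2 — triangular load w₀=19 kN/m (0→w₀ over full span):
  R_A = 3w₀L/20 = 3·19·8/20 = 114/5 kN
  M_A = w₀L²/30 = 19·8²/30 = 608/15 kN·m
  R_B = 7w₀L/20 = 7·19·8/20 = 266/5 kN
  M_B = -w₀L²/20 = -19·8²/20 = -304/5 kN·m
Superposition: R_A = 194/5 kN, M_A = 928/15 kN·m, R_B = 346/5 kN, M_B = -1232/15 kN·m

R_A = 194/5 kN, M_A = 928/15 kN·m, R_B = 346/5 kN, M_B = -1232/15 kN·m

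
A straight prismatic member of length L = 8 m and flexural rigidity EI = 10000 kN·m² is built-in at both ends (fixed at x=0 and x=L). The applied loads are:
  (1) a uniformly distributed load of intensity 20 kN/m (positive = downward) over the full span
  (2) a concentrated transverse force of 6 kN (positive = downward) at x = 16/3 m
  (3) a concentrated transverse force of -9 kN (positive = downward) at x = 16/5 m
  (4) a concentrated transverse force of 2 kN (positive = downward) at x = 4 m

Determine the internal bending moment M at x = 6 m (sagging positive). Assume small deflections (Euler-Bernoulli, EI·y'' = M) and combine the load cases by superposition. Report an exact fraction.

M(6) = 17648/1125 kN·m

Load 1 — uniform load w=20 kN/m over full span:
  M_1 = wLx/2 - wL²/12 - wx²/2 = 20·8·6/2 - 20·8²/12 - 20·6²/2 = 40/3 kN·m
Load 2 — point force P=6 kN at a=16/3 m (b=L-a=8/3):
  M_2 = Pa²(a+3b)(L-x)/L³ - Pa²b/L²  [x>a] = 6·(16/3)²·((16/3)+3·(8/3))·(8-6)/8³ - 6·(16/3)²·(8/3)/8² = 16/9 kN·m
Load 3 — point force P=-9 kN at a=16/5 m (b=L-a=24/5):
  M_3 = Pa²(a+3b)(L-x)/L³ - Pa²b/L²  [x>a] = (-9)·(16/5)²·((16/5)+3·(24/5))·(8-6)/8³ - (-9)·(16/5)²·(24/5)/8² = 72/125 kN·m
Load 4 — point force P=2 kN at a=4 m (b=L-a=4):
  M_4 = Pa²(a+3b)(L-x)/L³ - Pa²b/L²  [x>a] = 2·4²·(4+3·4)·(8-6)/8³ - 2·4²·4/8² = 0 kN·m
Superposition: M = Σ M_i = 17648/1125 kN·m ≈ 15.687111 kN·m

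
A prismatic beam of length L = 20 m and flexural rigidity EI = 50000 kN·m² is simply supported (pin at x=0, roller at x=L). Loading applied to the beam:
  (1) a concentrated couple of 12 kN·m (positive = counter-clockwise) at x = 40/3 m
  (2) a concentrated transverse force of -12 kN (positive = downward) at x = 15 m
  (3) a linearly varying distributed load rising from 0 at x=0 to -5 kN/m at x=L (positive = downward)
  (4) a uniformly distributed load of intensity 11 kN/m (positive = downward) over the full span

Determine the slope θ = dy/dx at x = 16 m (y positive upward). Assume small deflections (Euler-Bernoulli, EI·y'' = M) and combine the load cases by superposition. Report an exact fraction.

Load 1 — applied couple M₀=12 kN·m at a=40/3 m (b=L-a=20/3):
  θ_1 = (M₀x²/(2L)-M₀(x-a)+C₁)/EI  [x>a] with C₁=M₀(3b²-L²)/(6L)=-80/3 = (12·16²/(2·20)-12·(16-(40/3))+(-80/3))/50000 = 17/46875 rad
Load 2 — point force P=-12 kN at a=15 m (b=L-a=5):
  θ_2 = -Pa(2L²-6Lx+3x²+a²)/(6LEI)  [x>a] = -(-12)·15·(2·20²-6·20·16+3·16²+15²)/(6·20·50000) = -381/100000 rad
Load 3 — triangular load w₀=-5 kN/m (0→w₀ over full span):
  θ_3 = -w₀(7L⁴-30L²x²+15x⁴)/(360LEI) = -(-5)·(7·20⁴-30·20²·16²+15·16⁴)/(360·20·50000) = -757/56250 rad
Load 4 — uniform load w=11 kN/m over full span:
  θ_4 = -w(L³-6Lx²+4x³)/(24EI) = -11·(20³-6·20·16²+4·16³)/(24·50000) = 363/6250 rad
Superposition: θ = Σ θ_i = 185287/4500000 rad ≈ 0.041175 rad

θ(16) = 185287/4500000 rad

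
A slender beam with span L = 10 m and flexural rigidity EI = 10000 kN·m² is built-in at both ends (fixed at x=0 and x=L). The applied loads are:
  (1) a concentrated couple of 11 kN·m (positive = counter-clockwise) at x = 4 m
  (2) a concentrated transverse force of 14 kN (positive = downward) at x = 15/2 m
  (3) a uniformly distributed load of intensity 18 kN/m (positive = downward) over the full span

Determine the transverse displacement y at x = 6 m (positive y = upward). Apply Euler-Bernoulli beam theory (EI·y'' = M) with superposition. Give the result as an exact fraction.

y(6) = -460111/10000000 m

Load 1 — applied couple M₀=11 kN·m at a=4 m (b=L-a=6):
  y_1 = (R_Ax³/6 - M_Ax²/2 - M₀(x-a)²/2)/EI  [x>a] with R_A=198/125, M_A=33/25 = ((198/125)·6³/6 - (33/25)·6²/2 - 11·(6-4)²/2)/10000 = 88/78125 m
Load 2 — point force P=14 kN at a=15/2 m (b=L-a=5/2):
  y_2 = -Pb²x²(3aL-(3a+b)x)/(6L³EI)  [x≤a] = -14·(5/2)²·6²·(3·(15/2)·10-(3·(15/2)+(5/2))·6)/(6·10³·10000) = -63/16000 m
Load 3 — uniform load w=18 kN/m over full span:
  y_3 = -wx²(L-x)²/(24EI) = -18·6²·(10-6)²/(24·10000) = -27/625 m
Superposition: y = Σ y_i = -460111/10000000 m ≈ -0.046011 m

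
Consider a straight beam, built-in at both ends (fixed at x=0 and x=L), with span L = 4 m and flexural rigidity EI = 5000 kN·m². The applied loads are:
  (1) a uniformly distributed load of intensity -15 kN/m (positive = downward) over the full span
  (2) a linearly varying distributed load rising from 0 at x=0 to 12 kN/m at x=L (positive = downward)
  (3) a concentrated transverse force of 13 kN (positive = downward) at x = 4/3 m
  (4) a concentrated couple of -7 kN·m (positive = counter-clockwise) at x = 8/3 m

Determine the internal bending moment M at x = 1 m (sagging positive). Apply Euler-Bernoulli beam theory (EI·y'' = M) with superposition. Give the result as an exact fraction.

M(1) = -37/135 kN·m

Load 1 — uniform load w=-15 kN/m over full span:
  M_1 = wLx/2 - wL²/12 - wx²/2 = (-15)·4·1/2 - (-15)·4²/12 - (-15)·1²/2 = -5/2 kN·m
Load 2 — triangular load w₀=12 kN/m (0→w₀ over full span):
  M_2 = 3w₀Lx/20 - w₀L²/30 - w₀x³/(6L) = 3·12·4·1/20 - 12·4²/30 - 12·1³/(6·4) = 3/10 kN·m
Load 3 — point force P=13 kN at a=4/3 m (b=L-a=8/3):
  M_3 = Pb²(3a+b)x/L³ - Pab²/L²  [x≤a] = 13·(8/3)²·(3·(4/3)+(8/3))·1/4³ - 13·(4/3)·(8/3)²/4² = 52/27 kN·m
Load 4 — applied couple M₀=-7 kN·m at a=8/3 m (b=L-a=4/3):
  M_4 = R_Ax - M_A  [x≤a] with R_A=-7/3, M_A=-7/3 = (-7/3)·1 - (-7/3) = 0 kN·m
Superposition: M = Σ M_i = -37/135 kN·m ≈ -0.274074 kN·m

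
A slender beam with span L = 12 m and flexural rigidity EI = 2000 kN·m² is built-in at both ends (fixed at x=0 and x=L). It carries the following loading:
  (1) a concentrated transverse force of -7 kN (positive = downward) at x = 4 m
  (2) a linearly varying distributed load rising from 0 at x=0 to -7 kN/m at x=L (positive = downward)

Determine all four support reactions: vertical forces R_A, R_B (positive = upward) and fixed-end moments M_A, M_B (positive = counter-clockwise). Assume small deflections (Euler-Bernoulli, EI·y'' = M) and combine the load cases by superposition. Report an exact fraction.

Load 1 — point force P=-7 kN at a=4 m (b=L-a=8):
  R_A = Pb²(3a+b)/L³ = (-7)·8²·(3·4+8)/12³ = -140/27 kN
  M_A = Pab²/L² = (-7)·4·8²/12² = -112/9 kN·m
  R_B = Pa²(a+3b)/L³ = (-7)·4²·(4+3·8)/12³ = -49/27 kN
  M_B = -Pa²b/L² = -(-7)·4²·8/12² = 56/9 kN·m
Load 2 — triangular load w₀=-7 kN/m (0→w₀ over full span):
  R_A = 3w₀L/20 = 3·(-7)·12/20 = -63/5 kN
  M_A = w₀L²/30 = (-7)·12²/30 = -168/5 kN·m
  R_B = 7w₀L/20 = 7·(-7)·12/20 = -147/5 kN
  M_B = -w₀L²/20 = -(-7)·12²/20 = 252/5 kN·m
Superposition: R_A = -2401/135 kN, M_A = -2072/45 kN·m, R_B = -4214/135 kN, M_B = 2548/45 kN·m

R_A = -2401/135 kN, M_A = -2072/45 kN·m, R_B = -4214/135 kN, M_B = 2548/45 kN·m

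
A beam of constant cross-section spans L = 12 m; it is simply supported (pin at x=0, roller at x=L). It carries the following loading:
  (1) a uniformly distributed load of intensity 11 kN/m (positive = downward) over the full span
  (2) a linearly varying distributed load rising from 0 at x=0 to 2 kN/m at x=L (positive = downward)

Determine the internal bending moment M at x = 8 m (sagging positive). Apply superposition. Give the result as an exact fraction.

M(8) = 1744/9 kN·m

Load 1 — uniform load w=11 kN/m over full span:
  M_1 = wx(L-x)/2 = 11·8·(12-8)/2 = 176 kN·m
Load 2 — triangular load w₀=2 kN/m (0→w₀ over full span):
  M_2 = w₀Lx/6 - w₀x³/(6L) = 2·12·8/6 - 2·8³/(6·12) = 160/9 kN·m
Superposition: M = Σ M_i = 1744/9 kN·m ≈ 193.777778 kN·m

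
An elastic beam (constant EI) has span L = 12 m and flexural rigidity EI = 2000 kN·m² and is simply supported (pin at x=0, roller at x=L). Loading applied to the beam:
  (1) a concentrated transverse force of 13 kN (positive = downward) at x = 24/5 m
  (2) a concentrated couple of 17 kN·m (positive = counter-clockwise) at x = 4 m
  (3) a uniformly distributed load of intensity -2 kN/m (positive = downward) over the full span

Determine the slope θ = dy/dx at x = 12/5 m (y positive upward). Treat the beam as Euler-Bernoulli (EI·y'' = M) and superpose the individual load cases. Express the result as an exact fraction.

θ(12/5) = 3011/187500 rad

Load 1 — point force P=13 kN at a=24/5 m (b=L-a=36/5):
  θ_1 = -Pb(L²-b²-3x²)/(6LEI)  [x≤a] = -13·(36/5)·(12²-(36/5)²-3·(12/5)²)/(6·12·2000) = -1521/31250 rad
Load 2 — applied couple M₀=17 kN·m at a=4 m (b=L-a=8):
  θ_2 = (M₀x²/(2L)+C₁)/EI  [x≤a] with C₁=M₀(3b²-L²)/(6L)=34/3 = (17·(12/5)²/(2·12)+(34/3))/2000 = 289/37500 rad
Load 3 — uniform load w=-2 kN/m over full span:
  θ_3 = -w(L³-6Lx²+4x³)/(24EI) = -(-2)·(12³-6·12·(12/5)²+4·(12/5)³)/(24·2000) = 891/15625 rad
Superposition: θ = Σ θ_i = 3011/187500 rad ≈ 0.016059 rad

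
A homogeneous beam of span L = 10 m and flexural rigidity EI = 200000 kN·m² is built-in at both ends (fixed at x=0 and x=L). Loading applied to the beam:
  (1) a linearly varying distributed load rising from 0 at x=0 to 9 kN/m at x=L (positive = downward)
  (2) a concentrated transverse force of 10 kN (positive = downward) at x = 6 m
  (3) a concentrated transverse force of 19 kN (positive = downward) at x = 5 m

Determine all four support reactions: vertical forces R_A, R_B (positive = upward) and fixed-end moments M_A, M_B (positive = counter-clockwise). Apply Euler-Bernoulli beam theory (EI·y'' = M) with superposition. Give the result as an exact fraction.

R_A = 663/25 kN, M_A = 1267/20 kN·m, R_B = 1187/25 kN, M_B = -1663/20 kN·m

Load 1 — triangular load w₀=9 kN/m (0→w₀ over full span):
  R_A = 3w₀L/20 = 3·9·10/20 = 27/2 kN
  M_A = w₀L²/30 = 9·10²/30 = 30 kN·m
  R_B = 7w₀L/20 = 7·9·10/20 = 63/2 kN
  M_B = -w₀L²/20 = -9·10²/20 = -45 kN·m
Load 2 — point force P=10 kN at a=6 m (b=L-a=4):
  R_A = Pb²(3a+b)/L³ = 10·4²·(3·6+4)/10³ = 88/25 kN
  M_A = Pab²/L² = 10·6·4²/10² = 48/5 kN·m
  R_B = Pa²(a+3b)/L³ = 10·6²·(6+3·4)/10³ = 162/25 kN
  M_B = -Pa²b/L² = -10·6²·4/10² = -72/5 kN·m
Load 3 — point force P=19 kN at a=5 m (b=L-a=5):
  R_A = Pb²(3a+b)/L³ = 19·5²·(3·5+5)/10³ = 19/2 kN
  M_A = Pab²/L² = 19·5·5²/10² = 95/4 kN·m
  R_B = Pa²(a+3b)/L³ = 19·5²·(5+3·5)/10³ = 19/2 kN
  M_B = -Pa²b/L² = -19·5²·5/10² = -95/4 kN·m
Superposition: R_A = 663/25 kN, M_A = 1267/20 kN·m, R_B = 1187/25 kN, M_B = -1663/20 kN·m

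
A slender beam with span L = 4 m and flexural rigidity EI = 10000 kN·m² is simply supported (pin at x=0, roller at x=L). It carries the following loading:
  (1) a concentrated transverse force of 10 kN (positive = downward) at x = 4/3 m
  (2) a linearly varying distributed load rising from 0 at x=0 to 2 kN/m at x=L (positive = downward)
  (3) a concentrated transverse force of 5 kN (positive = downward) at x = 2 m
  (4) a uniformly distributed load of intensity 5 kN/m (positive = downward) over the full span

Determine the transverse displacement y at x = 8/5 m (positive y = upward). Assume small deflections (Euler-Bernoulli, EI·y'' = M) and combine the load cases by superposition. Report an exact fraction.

Load 1 — point force P=10 kN at a=4/3 m (b=L-a=8/3):
  y_1 = -Pa(L-x)(2Lx-a²-x²)/(6LEI)  [x>a] = -10·(4/3)·(4-(8/5))·(2·4·(8/5)-(4/3)²-(8/5)²)/(6·4·10000) = -476/421875 m
Load 2 — triangular load w₀=2 kN/m (0→w₀ over full span):
  y_2 = -w₀x(7L⁴-10L²x²+3x⁴)/(360LEI) = -2·(8/5)·(7·4⁴-10·4²·(8/5)²+3·(8/5)⁴)/(360·4·10000) = -9128/29296875 m
Load 3 — point force P=5 kN at a=2 m (b=L-a=2):
  y_3 = -Pbx(L²-b²-x²)/(6LEI)  [x≤a] = -5·2·(8/5)·(4²-2²-(8/5)²)/(6·4·10000) = -59/93750 m
Load 4 — uniform load w=5 kN/m over full span:
  y_4 = -wx(L³-2Lx²+x³)/(24EI) = -5·(8/5)·(4³-2·4·(8/5)²+(8/5)³)/(24·10000) = -124/78125 m
Superposition: y = Σ y_i = -1928179/527343750 m ≈ -0.003656 m

y(8/5) = -1928179/527343750 m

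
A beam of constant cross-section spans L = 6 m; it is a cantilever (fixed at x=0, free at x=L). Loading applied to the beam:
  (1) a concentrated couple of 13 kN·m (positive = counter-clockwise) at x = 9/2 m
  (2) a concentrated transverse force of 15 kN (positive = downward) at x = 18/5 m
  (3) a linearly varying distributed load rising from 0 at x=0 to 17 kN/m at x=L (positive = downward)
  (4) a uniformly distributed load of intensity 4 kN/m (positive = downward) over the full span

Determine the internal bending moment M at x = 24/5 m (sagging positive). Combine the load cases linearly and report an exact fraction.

M(24/5) = -1788/125 kN·m

Load 1 — applied couple M₀=13 kN·m at a=9/2 m (b=L-a=3/2):
  M_1 = 0  [x>a] = 0 kN·m
Load 2 — point force P=15 kN at a=18/5 m (b=L-a=12/5):
  M_2 = 0  [x>a] = 0 kN·m
Load 3 — triangular load w₀=17 kN/m (0→w₀ over full span):
  M_3 = w₀Lx/2 - w₀L²/3 - w₀x³/(6L) = 17·6·(24/5)/2 - 17·6²/3 - 17·(24/5)³/(6·6) = -1428/125 kN·m
Load 4 — uniform load w=4 kN/m over full span:
  M_4 = -w(L-x)²/2 = -4·(6-(24/5))²/2 = -72/25 kN·m
Superposition: M = Σ M_i = -1788/125 kN·m ≈ -14.304000 kN·m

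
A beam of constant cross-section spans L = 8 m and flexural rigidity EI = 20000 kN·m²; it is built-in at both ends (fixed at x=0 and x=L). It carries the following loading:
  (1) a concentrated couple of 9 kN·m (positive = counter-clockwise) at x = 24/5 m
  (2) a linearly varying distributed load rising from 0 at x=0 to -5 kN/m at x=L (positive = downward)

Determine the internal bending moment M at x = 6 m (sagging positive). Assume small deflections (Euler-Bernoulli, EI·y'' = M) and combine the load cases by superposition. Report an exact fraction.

Load 1 — applied couple M₀=9 kN·m at a=24/5 m (b=L-a=16/5):
  M_1 = R_Ax - M_A - M₀  [x>a] with R_A=81/50, M_A=72/25 = (81/50)·6 - (72/25) - 9 = -54/25 kN·m
Load 2 — triangular load w₀=-5 kN/m (0→w₀ over full span):
  M_2 = 3w₀Lx/20 - w₀L²/30 - w₀x³/(6L) = 3·(-5)·8·6/20 - (-5)·8²/30 - (-5)·6³/(6·8) = -17/6 kN·m
Superposition: M = Σ M_i = -749/150 kN·m ≈ -4.993333 kN·m

M(6) = -749/150 kN·m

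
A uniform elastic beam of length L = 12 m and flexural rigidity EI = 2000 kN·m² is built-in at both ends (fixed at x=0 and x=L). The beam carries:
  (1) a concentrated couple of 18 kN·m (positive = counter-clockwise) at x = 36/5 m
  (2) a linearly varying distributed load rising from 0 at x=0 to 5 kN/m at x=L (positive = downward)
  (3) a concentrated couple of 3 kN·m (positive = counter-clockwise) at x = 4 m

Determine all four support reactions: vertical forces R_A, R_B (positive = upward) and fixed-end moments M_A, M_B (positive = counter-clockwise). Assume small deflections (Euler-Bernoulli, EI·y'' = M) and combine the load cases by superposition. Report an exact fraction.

R_A = 862/75 kN, M_A = 744/25 kN·m, R_B = 1388/75 kN, M_B = -821/25 kN·m

Load 1 — applied couple M₀=18 kN·m at a=36/5 m (b=L-a=24/5):
  R_A = 6M₀ab/L³ = 6·18·(36/5)·(24/5)/12³ = 54/25 kN
  M_A = M₀b(2a-b)/L² = 18·(24/5)·(2·(36/5)-(24/5))/12² = 144/25 kN·m
  R_B = -6M₀ab/L³ = -6·18·(36/5)·(24/5)/12³ = -54/25 kN
  M_B = M₀a(2b-a)/L² = 18·(36/5)·(2·(24/5)-(36/5))/12² = 54/25 kN·m
Load 2 — triangular load w₀=5 kN/m (0→w₀ over full span):
  R_A = 3w₀L/20 = 3·5·12/20 = 9 kN
  M_A = w₀L²/30 = 5·12²/30 = 24 kN·m
  R_B = 7w₀L/20 = 7·5·12/20 = 21 kN
  M_B = -w₀L²/20 = -5·12²/20 = -36 kN·m
Load 3 — applied couple M₀=3 kN·m at a=4 m (b=L-a=8):
  R_A = 6M₀ab/L³ = 6·3·4·8/12³ = 1/3 kN
  M_A = M₀b(2a-b)/L² = 3·8·(2·4-8)/12² = 0 kN·m
  R_B = -6M₀ab/L³ = -6·3·4·8/12³ = -1/3 kN
  M_B = M₀a(2b-a)/L² = 3·4·(2·8-4)/12² = 1 kN·m
Superposition: R_A = 862/75 kN, M_A = 744/25 kN·m, R_B = 1388/75 kN, M_B = -821/25 kN·m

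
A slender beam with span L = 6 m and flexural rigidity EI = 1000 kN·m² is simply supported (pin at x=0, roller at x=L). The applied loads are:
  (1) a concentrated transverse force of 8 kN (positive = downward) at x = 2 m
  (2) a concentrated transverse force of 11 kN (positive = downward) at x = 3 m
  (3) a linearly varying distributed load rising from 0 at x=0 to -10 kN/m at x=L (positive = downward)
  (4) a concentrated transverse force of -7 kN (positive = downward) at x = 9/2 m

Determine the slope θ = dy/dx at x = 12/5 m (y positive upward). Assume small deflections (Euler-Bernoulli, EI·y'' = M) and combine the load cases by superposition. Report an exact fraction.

Load 1 — point force P=8 kN at a=2 m (b=L-a=4):
  θ_1 = -Pa(2L²-6Lx+3x²+a²)/(6LEI)  [x>a] = -8·2·(2·6²-6·6·(12/5)+3·(12/5)²+2²)/(6·6·1000) = -86/28125 rad
Load 2 — point force P=11 kN at a=3 m (b=L-a=3):
  θ_2 = -Pb(L²-b²-3x²)/(6LEI)  [x≤a] = -11·3·(6²-3²-3·(12/5)²)/(6·6·1000) = -891/100000 rad
Load 3 — triangular load w₀=-10 kN/m (0→w₀ over full span):
  θ_3 = -w₀(7L⁴-30L²x²+15x⁴)/(360LEI) = -(-10)·(7·6⁴-30·6²·(12/5)²+15·(12/5)⁴)/(360·6·1000) = 969/62500 rad
Load 4 — point force P=-7 kN at a=9/2 m (b=L-a=3/2):
  θ_4 = -Pb(L²-b²-3x²)/(6LEI)  [x≤a] = -(-7)·(3/2)·(6²-(3/2)²-3·(12/5)²)/(6·6·1000) = 3843/800000 rad
Superposition: θ = Σ θ_i = 300239/36000000 rad ≈ 0.008340 rad

θ(12/5) = 300239/36000000 rad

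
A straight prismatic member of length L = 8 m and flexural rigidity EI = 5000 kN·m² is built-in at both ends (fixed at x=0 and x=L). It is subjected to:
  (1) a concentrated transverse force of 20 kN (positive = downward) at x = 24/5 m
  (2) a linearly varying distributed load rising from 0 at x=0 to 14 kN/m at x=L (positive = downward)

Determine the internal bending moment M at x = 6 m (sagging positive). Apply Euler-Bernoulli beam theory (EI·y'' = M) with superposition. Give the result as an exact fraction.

Load 1 — point force P=20 kN at a=24/5 m (b=L-a=16/5):
  M_1 = Pa²(a+3b)(L-x)/L³ - Pa²b/L²  [x>a] = 20·(24/5)²·((24/5)+3·(16/5))·(8-6)/8³ - 20·(24/5)²·(16/5)/8² = 72/25 kN·m
Load 2 — triangular load w₀=14 kN/m (0→w₀ over full span):
  M_2 = 3w₀Lx/20 - w₀L²/30 - w₀x³/(6L) = 3·14·8·6/20 - 14·8²/30 - 14·6³/(6·8) = 119/15 kN·m
Superposition: M = Σ M_i = 811/75 kN·m ≈ 10.813333 kN·m

M(6) = 811/75 kN·m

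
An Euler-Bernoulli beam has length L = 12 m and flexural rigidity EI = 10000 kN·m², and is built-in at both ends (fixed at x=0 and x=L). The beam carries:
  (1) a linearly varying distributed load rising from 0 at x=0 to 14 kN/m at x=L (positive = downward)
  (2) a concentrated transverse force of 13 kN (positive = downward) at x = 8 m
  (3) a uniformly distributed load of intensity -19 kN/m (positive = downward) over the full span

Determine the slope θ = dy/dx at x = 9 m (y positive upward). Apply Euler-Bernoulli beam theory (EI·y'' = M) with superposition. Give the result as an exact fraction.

θ(9) = -10691/800000 rad

Load 1 — triangular load w₀=14 kN/m (0→w₀ over full span):
  θ_1 = -w₀(2x(L-x)(L-2x)(x+2L)+x²(L-x)²)/(120LEI) = -14·(2·9·(12-9)·(12-2·9)·(9+2·12)+9²·(12-9)²)/(120·12·10000) = 7749/800000 rad
Load 2 — point force P=13 kN at a=8 m (b=L-a=4):
  θ_2 = Pa²(L-x)(2bL-(3b+a)(L-x))/(2L³EI)  [x>a] = 13·8²·(12-9)·(2·4·12-(3·4+8)·(12-9))/(2·12³·10000) = 13/5000 rad
Load 3 — uniform load w=-19 kN/m over full span:
  θ_3 = -wx(L-x)(L-2x)/(12EI) = -(-19)·9·(12-9)·(12-2·9)/(12·10000) = -513/20000 rad
Superposition: θ = Σ θ_i = -10691/800000 rad ≈ -0.013364 rad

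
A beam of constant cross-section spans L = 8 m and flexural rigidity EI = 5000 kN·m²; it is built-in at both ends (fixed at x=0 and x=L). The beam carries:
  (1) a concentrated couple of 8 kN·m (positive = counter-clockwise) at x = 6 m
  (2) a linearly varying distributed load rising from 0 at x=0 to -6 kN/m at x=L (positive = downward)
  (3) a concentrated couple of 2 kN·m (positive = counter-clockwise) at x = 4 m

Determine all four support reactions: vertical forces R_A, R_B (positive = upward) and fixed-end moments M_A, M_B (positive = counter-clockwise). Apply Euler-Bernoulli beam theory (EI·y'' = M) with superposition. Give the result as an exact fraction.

R_A = -57/10 kN, M_A = -49/5 kN·m, R_B = -183/10 kN, M_B = 91/5 kN·m

Load 1 — applied couple M₀=8 kN·m at a=6 m (b=L-a=2):
  R_A = 6M₀ab/L³ = 6·8·6·2/8³ = 9/8 kN
  M_A = M₀b(2a-b)/L² = 8·2·(2·6-2)/8² = 5/2 kN·m
  R_B = -6M₀ab/L³ = -6·8·6·2/8³ = -9/8 kN
  M_B = M₀a(2b-a)/L² = 8·6·(2·2-6)/8² = -3/2 kN·m
Load 2 — triangular load w₀=-6 kN/m (0→w₀ over full span):
  R_A = 3w₀L/20 = 3·(-6)·8/20 = -36/5 kN
  M_A = w₀L²/30 = (-6)·8²/30 = -64/5 kN·m
  R_B = 7w₀L/20 = 7·(-6)·8/20 = -84/5 kN
  M_B = -w₀L²/20 = -(-6)·8²/20 = 96/5 kN·m
Load 3 — applied couple M₀=2 kN·m at a=4 m (b=L-a=4):
  R_A = 6M₀ab/L³ = 6·2·4·4/8³ = 3/8 kN
  M_A = M₀b(2a-b)/L² = 2·4·(2·4-4)/8² = 1/2 kN·m
  R_B = -6M₀ab/L³ = -6·2·4·4/8³ = -3/8 kN
  M_B = M₀a(2b-a)/L² = 2·4·(2·4-4)/8² = 1/2 kN·m
Superposition: R_A = -57/10 kN, M_A = -49/5 kN·m, R_B = -183/10 kN, M_B = 91/5 kN·m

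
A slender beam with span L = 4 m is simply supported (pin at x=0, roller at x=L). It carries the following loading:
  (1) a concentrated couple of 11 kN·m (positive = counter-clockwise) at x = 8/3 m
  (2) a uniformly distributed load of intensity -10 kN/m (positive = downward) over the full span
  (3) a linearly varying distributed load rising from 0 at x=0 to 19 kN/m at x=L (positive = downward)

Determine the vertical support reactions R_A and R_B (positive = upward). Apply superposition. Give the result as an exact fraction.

Load 1 — applied couple M₀=11 kN·m at a=8/3 m (b=L-a=4/3):
  R_A = M₀/L = 11/4 kN
  R_B = -M₀/L = -11/4 kN
Load 2 — uniform load w=-10 kN/m over full span:
  R_A = wL/2 = (-10)·4/2 = -20 kN
  R_B = wL/2 = (-10)·4/2 = -20 kN
Load 3 — triangular load w₀=19 kN/m (0→w₀ over full span):
  R_A = w₀L/6 = 19·4/6 = 38/3 kN
  R_B = w₀L/3 = 19·4/3 = 76/3 kN
Superposition: R_A = -55/12 kN, R_B = 31/12 kN

R_A = -55/12 kN, R_B = 31/12 kN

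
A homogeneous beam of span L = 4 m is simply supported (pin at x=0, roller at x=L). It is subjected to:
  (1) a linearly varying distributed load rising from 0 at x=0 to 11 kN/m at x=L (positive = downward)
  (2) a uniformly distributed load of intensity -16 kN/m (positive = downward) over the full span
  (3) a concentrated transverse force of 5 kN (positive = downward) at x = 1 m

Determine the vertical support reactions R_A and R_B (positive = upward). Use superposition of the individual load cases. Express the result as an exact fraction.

R_A = -251/12 kN, R_B = -193/12 kN

Load 1 — triangular load w₀=11 kN/m (0→w₀ over full span):
  R_A = w₀L/6 = 11·4/6 = 22/3 kN
  R_B = w₀L/3 = 11·4/3 = 44/3 kN
Load 2 — uniform load w=-16 kN/m over full span:
  R_A = wL/2 = (-16)·4/2 = -32 kN
  R_B = wL/2 = (-16)·4/2 = -32 kN
Load 3 — point force P=5 kN at a=1 m (b=L-a=3):
  R_A = Pb/L = 5·3/4 = 15/4 kN
  R_B = Pa/L = 5·1/4 = 5/4 kN
Superposition: R_A = -251/12 kN, R_B = -193/12 kN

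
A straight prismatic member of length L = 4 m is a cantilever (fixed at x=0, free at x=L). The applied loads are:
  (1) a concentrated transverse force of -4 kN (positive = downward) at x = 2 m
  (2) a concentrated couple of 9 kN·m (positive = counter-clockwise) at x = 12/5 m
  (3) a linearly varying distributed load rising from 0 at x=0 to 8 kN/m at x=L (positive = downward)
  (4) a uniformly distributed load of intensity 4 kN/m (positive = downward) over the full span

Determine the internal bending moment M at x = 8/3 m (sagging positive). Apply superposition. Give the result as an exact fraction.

M(8/3) = -800/81 kN·m

Load 1 — point force P=-4 kN at a=2 m (b=L-a=2):
  M_1 = 0  [x>a] = 0 kN·m
Load 2 — applied couple M₀=9 kN·m at a=12/5 m (b=L-a=8/5):
  M_2 = 0  [x>a] = 0 kN·m
Load 3 — triangular load w₀=8 kN/m (0→w₀ over full span):
  M_3 = w₀Lx/2 - w₀L²/3 - w₀x³/(6L) = 8·4·(8/3)/2 - 8·4²/3 - 8·(8/3)³/(6·4) = -512/81 kN·m
Load 4 — uniform load w=4 kN/m over full span:
  M_4 = -w(L-x)²/2 = -4·(4-(8/3))²/2 = -32/9 kN·m
Superposition: M = Σ M_i = -800/81 kN·m ≈ -9.876543 kN·m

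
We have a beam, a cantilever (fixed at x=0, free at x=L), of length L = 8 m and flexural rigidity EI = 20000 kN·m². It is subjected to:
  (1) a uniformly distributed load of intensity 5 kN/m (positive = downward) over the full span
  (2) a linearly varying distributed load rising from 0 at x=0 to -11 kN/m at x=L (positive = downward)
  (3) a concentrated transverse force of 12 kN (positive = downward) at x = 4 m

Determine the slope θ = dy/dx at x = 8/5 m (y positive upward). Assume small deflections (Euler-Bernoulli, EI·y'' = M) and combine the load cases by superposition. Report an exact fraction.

θ(8/5) = 974/390625 rad

Load 1 — uniform load w=5 kN/m over full span:
  θ_1 = -wx(x²-3Lx+3L²)/(6EI) = -5·(8/5)·((8/5)²-3·8·(8/5)+3·8²)/(6·20000) = -488/46875 rad
Load 2 — triangular load w₀=-11 kN/m (0→w₀ over full span):
  θ_2 = (w₀Lx²/4-w₀L²x/3-w₀x⁴/(24L))/EI = ((-11)·8·(8/5)²/4-(-11)·8²·(8/5)/3-(-11)·(8/5)⁴/(24·8))/20000 = 18722/1171875 rad
Load 3 — point force P=12 kN at a=4 m (b=L-a=4):
  θ_3 = -Px(2a-x)/(2EI)  [x≤a] = -12·(8/5)·(2·4-(8/5))/(2·20000) = -48/15625 rad
Superposition: θ = Σ θ_i = 974/390625 rad ≈ 0.002493 rad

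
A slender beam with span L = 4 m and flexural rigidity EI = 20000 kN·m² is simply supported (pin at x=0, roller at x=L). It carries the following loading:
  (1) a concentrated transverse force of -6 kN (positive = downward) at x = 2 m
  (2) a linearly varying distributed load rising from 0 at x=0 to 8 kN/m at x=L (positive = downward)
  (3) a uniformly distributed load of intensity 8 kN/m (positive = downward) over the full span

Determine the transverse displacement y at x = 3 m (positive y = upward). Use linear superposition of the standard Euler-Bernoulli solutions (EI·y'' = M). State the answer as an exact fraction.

y(3) = -281/240000 m

Load 1 — point force P=-6 kN at a=2 m (b=L-a=2):
  y_1 = -Pa(L-x)(2Lx-a²-x²)/(6LEI)  [x>a] = -(-6)·2·(4-3)·(2·4·3-2²-3²)/(6·4·20000) = 11/40000 m
Load 2 — triangular load w₀=8 kN/m (0→w₀ over full span):
  y_2 = -w₀x(7L⁴-10L²x²+3x⁴)/(360LEI) = -8·3·(7·4⁴-10·4²·3²+3·3⁴)/(360·4·20000) = -119/240000 m
Load 3 — uniform load w=8 kN/m over full span:
  y_3 = -wx(L³-2Lx²+x³)/(24EI) = -8·3·(4³-2·4·3²+3³)/(24·20000) = -19/20000 m
Superposition: y = Σ y_i = -281/240000 m ≈ -0.001171 m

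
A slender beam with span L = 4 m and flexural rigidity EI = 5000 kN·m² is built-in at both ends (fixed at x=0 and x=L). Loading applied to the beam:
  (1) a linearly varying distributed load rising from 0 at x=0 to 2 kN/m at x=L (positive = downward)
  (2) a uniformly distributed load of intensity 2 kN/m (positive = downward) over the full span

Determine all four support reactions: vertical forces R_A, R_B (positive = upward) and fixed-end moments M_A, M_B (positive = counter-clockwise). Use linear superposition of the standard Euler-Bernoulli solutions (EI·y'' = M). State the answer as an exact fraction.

R_A = 26/5 kN, M_A = 56/15 kN·m, R_B = 34/5 kN, M_B = -64/15 kN·m

Load 1 — triangular load w₀=2 kN/m (0→w₀ over full span):
  R_A = 3w₀L/20 = 3·2·4/20 = 6/5 kN
  M_A = w₀L²/30 = 2·4²/30 = 16/15 kN·m
  R_B = 7w₀L/20 = 7·2·4/20 = 14/5 kN
  M_B = -w₀L²/20 = -2·4²/20 = -8/5 kN·m
Load 2 — uniform load w=2 kN/m over full span:
  R_A = wL/2 = 2·4/2 = 4 kN
  M_A = wL²/12 = 2·4²/12 = 8/3 kN·m
  R_B = wL/2 = 2·4/2 = 4 kN
  M_B = -wL²/12 = -2·4²/12 = -8/3 kN·m
Superposition: R_A = 26/5 kN, M_A = 56/15 kN·m, R_B = 34/5 kN, M_B = -64/15 kN·m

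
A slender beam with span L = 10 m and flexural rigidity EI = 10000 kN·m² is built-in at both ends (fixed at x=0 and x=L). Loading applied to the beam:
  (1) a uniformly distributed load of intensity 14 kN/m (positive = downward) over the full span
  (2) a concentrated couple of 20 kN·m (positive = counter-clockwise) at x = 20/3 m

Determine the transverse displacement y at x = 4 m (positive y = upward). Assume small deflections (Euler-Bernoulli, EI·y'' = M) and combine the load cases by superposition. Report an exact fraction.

y(4) = -203/5625 m

Load 1 — uniform load w=14 kN/m over full span:
  y_1 = -wx²(L-x)²/(24EI) = -14·4²·(10-4)²/(24·10000) = -21/625 m
Load 2 — applied couple M₀=20 kN·m at a=20/3 m (b=L-a=10/3):
  y_2 = (R_Ax³/6 - M_Ax²/2)/EI  [x≤a] with R_A=8/3, M_A=20/3 = ((8/3)·4³/6 - (20/3)·4²/2)/10000 = -14/5625 m
Superposition: y = Σ y_i = -203/5625 m ≈ -0.036089 m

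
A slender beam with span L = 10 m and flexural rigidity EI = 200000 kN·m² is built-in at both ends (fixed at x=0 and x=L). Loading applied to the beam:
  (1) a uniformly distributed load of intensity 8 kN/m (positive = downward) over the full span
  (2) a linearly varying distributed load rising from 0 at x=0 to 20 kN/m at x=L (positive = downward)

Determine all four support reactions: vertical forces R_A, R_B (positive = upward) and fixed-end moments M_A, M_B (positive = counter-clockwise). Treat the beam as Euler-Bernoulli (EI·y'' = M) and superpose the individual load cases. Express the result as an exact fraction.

R_A = 70 kN, M_A = 400/3 kN·m, R_B = 110 kN, M_B = -500/3 kN·m

Load 1 — uniform load w=8 kN/m over full span:
  R_A = wL/2 = 8·10/2 = 40 kN
  M_A = wL²/12 = 8·10²/12 = 200/3 kN·m
  R_B = wL/2 = 8·10/2 = 40 kN
  M_B = -wL²/12 = -8·10²/12 = -200/3 kN·m
Load 2 — triangular load w₀=20 kN/m (0→w₀ over full span):
  R_A = 3w₀L/20 = 3·20·10/20 = 30 kN
  M_A = w₀L²/30 = 20·10²/30 = 200/3 kN·m
  R_B = 7w₀L/20 = 7·20·10/20 = 70 kN
  M_B = -w₀L²/20 = -20·10²/20 = -100 kN·m
Superposition: R_A = 70 kN, M_A = 400/3 kN·m, R_B = 110 kN, M_B = -500/3 kN·m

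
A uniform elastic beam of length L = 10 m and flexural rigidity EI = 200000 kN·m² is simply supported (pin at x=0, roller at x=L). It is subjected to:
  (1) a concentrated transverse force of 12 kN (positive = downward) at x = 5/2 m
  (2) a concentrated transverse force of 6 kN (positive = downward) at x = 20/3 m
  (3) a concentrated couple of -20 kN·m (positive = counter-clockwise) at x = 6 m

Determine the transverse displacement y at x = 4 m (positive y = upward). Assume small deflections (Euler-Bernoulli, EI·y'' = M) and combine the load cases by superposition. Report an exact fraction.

y(4) = -24023/21600000 m

Load 1 — point force P=12 kN at a=5/2 m (b=L-a=15/2):
  y_1 = -Pa(L-x)(2Lx-a²-x²)/(6LEI)  [x>a] = -12·(5/2)·(10-4)·(2·10·4-(5/2)²-4²)/(6·10·200000) = -693/800000 m
Load 2 — point force P=6 kN at a=20/3 m (b=L-a=10/3):
  y_2 = -Pbx(L²-b²-x²)/(6LEI)  [x≤a] = -6·(10/3)·4·(10²-(10/3)²-4²)/(6·10·200000) = -41/84375 m
Load 3 — applied couple M₀=-20 kN·m at a=6 m (b=L-a=4):
  y_3 = (M₀x³/(6L)+C₁x)/EI  [x≤a] with C₁=M₀(3b²-L²)/(6L)=52/3 = ((-20)·4³/(6·10)+(52/3)·4)/200000 = 3/12500 m
Superposition: y = Σ y_i = -24023/21600000 m ≈ -0.001112 m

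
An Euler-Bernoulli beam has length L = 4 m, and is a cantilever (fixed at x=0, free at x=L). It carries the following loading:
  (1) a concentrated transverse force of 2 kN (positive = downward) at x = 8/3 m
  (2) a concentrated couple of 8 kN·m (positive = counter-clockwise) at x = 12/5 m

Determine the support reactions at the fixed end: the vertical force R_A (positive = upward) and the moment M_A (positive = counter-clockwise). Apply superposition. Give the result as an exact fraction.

Load 1 — point force P=2 kN at a=8/3 m (b=L-a=4/3):
  R_A = P = 2 kN
  M_A = Pa = 2·(8/3) = 16/3 kN·m
Load 2 — applied couple M₀=8 kN·m at a=12/5 m (b=L-a=8/5):
  R_A = 0 kN
  M_A = -M₀ = -8 kN·m
Superposition: R_A = 2 kN, M_A = -8/3 kN·m

R_A = 2 kN, M_A = -8/3 kN·m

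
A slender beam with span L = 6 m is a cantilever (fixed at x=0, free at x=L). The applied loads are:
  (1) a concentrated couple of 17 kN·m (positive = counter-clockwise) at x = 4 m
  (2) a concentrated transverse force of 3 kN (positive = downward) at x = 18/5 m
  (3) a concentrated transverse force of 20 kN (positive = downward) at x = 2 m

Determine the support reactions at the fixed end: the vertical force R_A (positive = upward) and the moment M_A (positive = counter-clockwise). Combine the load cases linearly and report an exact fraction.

R_A = 23 kN, M_A = 169/5 kN·m

Load 1 — applied couple M₀=17 kN·m at a=4 m (b=L-a=2):
  R_A = 0 kN
  M_A = -M₀ = -17 kN·m
Load 2 — point force P=3 kN at a=18/5 m (b=L-a=12/5):
  R_A = P = 3 kN
  M_A = Pa = 3·(18/5) = 54/5 kN·m
Load 3 — point force P=20 kN at a=2 m (b=L-a=4):
  R_A = P = 20 kN
  M_A = Pa = 20·2 = 40 kN·m
Superposition: R_A = 23 kN, M_A = 169/5 kN·m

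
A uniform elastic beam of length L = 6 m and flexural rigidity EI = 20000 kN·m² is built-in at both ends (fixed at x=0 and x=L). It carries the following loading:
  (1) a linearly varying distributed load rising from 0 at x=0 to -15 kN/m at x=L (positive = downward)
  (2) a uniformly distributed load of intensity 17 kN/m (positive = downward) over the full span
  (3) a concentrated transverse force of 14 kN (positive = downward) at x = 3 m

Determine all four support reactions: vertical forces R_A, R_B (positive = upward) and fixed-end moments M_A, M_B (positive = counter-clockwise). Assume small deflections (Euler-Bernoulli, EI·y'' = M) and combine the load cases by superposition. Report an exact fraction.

R_A = 89/2 kN, M_A = 87/2 kN·m, R_B = 53/2 kN, M_B = -69/2 kN·m

Load 1 — triangular load w₀=-15 kN/m (0→w₀ over full span):
  R_A = 3w₀L/20 = 3·(-15)·6/20 = -27/2 kN
  M_A = w₀L²/30 = (-15)·6²/30 = -18 kN·m
  R_B = 7w₀L/20 = 7·(-15)·6/20 = -63/2 kN
  M_B = -w₀L²/20 = -(-15)·6²/20 = 27 kN·m
Load 2 — uniform load w=17 kN/m over full span:
  R_A = wL/2 = 17·6/2 = 51 kN
  M_A = wL²/12 = 17·6²/12 = 51 kN·m
  R_B = wL/2 = 17·6/2 = 51 kN
  M_B = -wL²/12 = -17·6²/12 = -51 kN·m
Load 3 — point force P=14 kN at a=3 m (b=L-a=3):
  R_A = Pb²(3a+b)/L³ = 14·3²·(3·3+3)/6³ = 7 kN
  M_A = Pab²/L² = 14·3·3²/6² = 21/2 kN·m
  R_B = Pa²(a+3b)/L³ = 14·3²·(3+3·3)/6³ = 7 kN
  M_B = -Pa²b/L² = -14·3²·3/6² = -21/2 kN·m
Superposition: R_A = 89/2 kN, M_A = 87/2 kN·m, R_B = 53/2 kN, M_B = -69/2 kN·m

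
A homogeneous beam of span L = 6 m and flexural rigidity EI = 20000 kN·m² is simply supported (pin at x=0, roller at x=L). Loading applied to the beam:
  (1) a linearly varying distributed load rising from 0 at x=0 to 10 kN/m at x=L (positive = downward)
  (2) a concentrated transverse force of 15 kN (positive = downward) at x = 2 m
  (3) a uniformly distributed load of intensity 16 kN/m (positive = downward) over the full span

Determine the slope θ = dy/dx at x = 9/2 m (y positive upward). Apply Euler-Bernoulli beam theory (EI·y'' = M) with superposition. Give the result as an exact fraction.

θ(9/2) = 57913/7680000 rad

Load 1 — triangular load w₀=10 kN/m (0→w₀ over full span):
  θ_1 = -w₀(7L⁴-30L²x²+15x⁴)/(360LEI) = -10·(7·6⁴-30·6²·(9/2)²+15·(9/2)⁴)/(360·6·20000) = 3939/2560000 rad
Load 2 — point force P=15 kN at a=2 m (b=L-a=4):
  θ_2 = -Pa(2L²-6Lx+3x²+a²)/(6LEI)  [x>a] = -15·2·(2·6²-6·6·(9/2)+3·(9/2)²+2²)/(6·6·20000) = 101/96000 rad
Load 3 — uniform load w=16 kN/m over full span:
  θ_3 = -w(L³-6Lx²+4x³)/(24EI) = -16·(6³-6·6·(9/2)²+4·(9/2)³)/(24·20000) = 99/20000 rad
Superposition: θ = Σ θ_i = 57913/7680000 rad ≈ 0.007541 rad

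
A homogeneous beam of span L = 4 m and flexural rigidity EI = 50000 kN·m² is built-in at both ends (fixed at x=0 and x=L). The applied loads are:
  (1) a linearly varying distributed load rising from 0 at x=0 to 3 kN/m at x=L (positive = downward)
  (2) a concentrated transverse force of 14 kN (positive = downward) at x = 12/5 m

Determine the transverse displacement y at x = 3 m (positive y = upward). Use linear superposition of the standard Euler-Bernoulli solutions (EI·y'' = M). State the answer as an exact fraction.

y(3) = -2511/40000000 m

Load 1 — triangular load w₀=3 kN/m (0→w₀ over full span):
  y_1 = -w₀x²(L-x)²(x+2L)/(120LEI) = -3·3²·(4-3)²·(3+2·4)/(120·4·50000) = -99/8000000 m
Load 2 — point force P=14 kN at a=12/5 m (b=L-a=8/5):
  y_2 = -Pa²(L-x)²(3bL-(3b+a)(L-x))/(6L³EI)  [x>a] = -14·(12/5)²·(4-3)²·(3·(8/5)·4-(3·(8/5)+(12/5))·(4-3))/(6·4³·50000) = -63/1250000 m
Superposition: y = Σ y_i = -2511/40000000 m ≈ -0.000063 m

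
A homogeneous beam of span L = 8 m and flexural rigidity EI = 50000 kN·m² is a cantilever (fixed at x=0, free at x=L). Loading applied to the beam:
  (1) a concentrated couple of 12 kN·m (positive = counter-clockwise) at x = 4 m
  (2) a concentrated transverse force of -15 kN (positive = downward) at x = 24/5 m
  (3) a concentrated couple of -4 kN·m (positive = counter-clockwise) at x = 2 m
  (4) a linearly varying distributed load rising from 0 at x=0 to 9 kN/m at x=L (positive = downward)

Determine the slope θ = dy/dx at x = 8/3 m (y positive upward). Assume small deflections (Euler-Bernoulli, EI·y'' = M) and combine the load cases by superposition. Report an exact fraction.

θ(8/3) = -151/33750 rad

Load 1 — applied couple M₀=12 kN·m at a=4 m (b=L-a=4):
  θ_1 = M₀x/EI  [x≤a] = 12·(8/3)/50000 = 2/3125 rad
Load 2 — point force P=-15 kN at a=24/5 m (b=L-a=16/5):
  θ_2 = -Px(2a-x)/(2EI)  [x≤a] = -(-15)·(8/3)·(2·(24/5)-(8/3))/(2·50000) = 26/9375 rad
Load 3 — applied couple M₀=-4 kN·m at a=2 m (b=L-a=6):
  θ_3 = M₀a/EI  [x>a] = (-4)·2/50000 = -1/6250 rad
Load 4 — triangular load w₀=9 kN/m (0→w₀ over full span):
  θ_4 = (w₀Lx²/4-w₀L²x/3-w₀x⁴/(24L))/EI = (9·8·(8/3)²/4-9·8²·(8/3)/3-9·(8/3)⁴/(24·8))/50000 = -652/84375 rad
Superposition: θ = Σ θ_i = -151/33750 rad ≈ -0.004474 rad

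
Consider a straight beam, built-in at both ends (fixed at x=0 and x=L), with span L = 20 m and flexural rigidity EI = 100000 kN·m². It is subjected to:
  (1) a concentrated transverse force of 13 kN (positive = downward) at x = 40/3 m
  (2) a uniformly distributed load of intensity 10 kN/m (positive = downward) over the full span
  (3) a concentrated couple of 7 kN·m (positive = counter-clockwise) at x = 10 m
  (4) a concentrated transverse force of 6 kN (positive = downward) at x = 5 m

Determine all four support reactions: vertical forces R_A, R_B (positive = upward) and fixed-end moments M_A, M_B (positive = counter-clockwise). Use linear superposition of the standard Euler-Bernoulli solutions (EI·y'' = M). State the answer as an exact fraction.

Load 1 — point force P=13 kN at a=40/3 m (b=L-a=20/3):
  R_A = Pb²(3a+b)/L³ = 13·(20/3)²·(3·(40/3)+(20/3))/20³ = 91/27 kN
  M_A = Pab²/L² = 13·(40/3)·(20/3)²/20² = 520/27 kN·m
  R_B = Pa²(a+3b)/L³ = 13·(40/3)²·((40/3)+3·(20/3))/20³ = 260/27 kN
  M_B = -Pa²b/L² = -13·(40/3)²·(20/3)/20² = -1040/27 kN·m
Load 2 — uniform load w=10 kN/m over full span:
  R_A = wL/2 = 10·20/2 = 100 kN
  M_A = wL²/12 = 10·20²/12 = 1000/3 kN·m
  R_B = wL/2 = 10·20/2 = 100 kN
  M_B = -wL²/12 = -10·20²/12 = -1000/3 kN·m
Load 3 — applied couple M₀=7 kN·m at a=10 m (b=L-a=10):
  R_A = 6M₀ab/L³ = 6·7·10·10/20³ = 21/40 kN
  M_A = M₀b(2a-b)/L² = 7·10·(2·10-10)/20² = 7/4 kN·m
  R_B = -6M₀ab/L³ = -6·7·10·10/20³ = -21/40 kN
  M_B = M₀a(2b-a)/L² = 7·10·(2·10-10)/20² = 7/4 kN·m
Load 4 — point force P=6 kN at a=5 m (b=L-a=15):
  R_A = Pb²(3a+b)/L³ = 6·15²·(3·5+15)/20³ = 81/16 kN
  M_A = Pab²/L² = 6·5·15²/20² = 135/8 kN·m
  R_B = Pa²(a+3b)/L³ = 6·5²·(5+3·15)/20³ = 15/16 kN
  M_B = -Pa²b/L² = -6·5²·15/20² = -45/8 kN·m
Superposition: R_A = 235349/2160 kN, M_A = 80183/216 kN·m, R_B = 237691/2160 kN, M_B = -81157/216 kN·m

R_A = 235349/2160 kN, M_A = 80183/216 kN·m, R_B = 237691/2160 kN, M_B = -81157/216 kN·m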